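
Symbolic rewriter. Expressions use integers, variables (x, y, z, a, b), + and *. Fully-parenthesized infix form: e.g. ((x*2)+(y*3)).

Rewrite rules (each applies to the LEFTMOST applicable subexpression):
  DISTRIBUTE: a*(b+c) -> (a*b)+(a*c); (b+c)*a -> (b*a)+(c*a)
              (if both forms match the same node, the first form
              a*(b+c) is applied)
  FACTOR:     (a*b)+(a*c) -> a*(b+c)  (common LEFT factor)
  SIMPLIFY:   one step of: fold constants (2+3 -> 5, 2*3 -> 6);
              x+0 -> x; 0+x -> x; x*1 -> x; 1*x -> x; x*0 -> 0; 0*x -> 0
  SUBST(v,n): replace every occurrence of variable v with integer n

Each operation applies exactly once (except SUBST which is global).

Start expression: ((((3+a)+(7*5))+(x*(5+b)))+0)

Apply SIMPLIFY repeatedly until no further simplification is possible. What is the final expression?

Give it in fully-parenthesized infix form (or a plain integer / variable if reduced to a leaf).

Answer: (((3+a)+35)+(x*(5+b)))

Derivation:
Start: ((((3+a)+(7*5))+(x*(5+b)))+0)
Step 1: at root: ((((3+a)+(7*5))+(x*(5+b)))+0) -> (((3+a)+(7*5))+(x*(5+b))); overall: ((((3+a)+(7*5))+(x*(5+b)))+0) -> (((3+a)+(7*5))+(x*(5+b)))
Step 2: at LR: (7*5) -> 35; overall: (((3+a)+(7*5))+(x*(5+b))) -> (((3+a)+35)+(x*(5+b)))
Fixed point: (((3+a)+35)+(x*(5+b)))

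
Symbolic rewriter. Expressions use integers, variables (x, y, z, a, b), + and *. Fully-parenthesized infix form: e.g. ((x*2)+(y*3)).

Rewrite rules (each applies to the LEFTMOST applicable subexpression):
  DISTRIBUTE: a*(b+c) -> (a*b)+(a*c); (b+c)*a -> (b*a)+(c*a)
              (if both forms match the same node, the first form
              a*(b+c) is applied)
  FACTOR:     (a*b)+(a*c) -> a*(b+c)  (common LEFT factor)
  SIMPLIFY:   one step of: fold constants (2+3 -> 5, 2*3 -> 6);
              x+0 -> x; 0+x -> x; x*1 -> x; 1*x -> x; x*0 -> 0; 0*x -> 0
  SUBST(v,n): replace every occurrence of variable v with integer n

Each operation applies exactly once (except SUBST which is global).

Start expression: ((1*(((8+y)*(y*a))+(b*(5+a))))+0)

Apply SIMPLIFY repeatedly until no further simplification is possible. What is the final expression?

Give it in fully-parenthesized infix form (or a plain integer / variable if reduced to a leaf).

Start: ((1*(((8+y)*(y*a))+(b*(5+a))))+0)
Step 1: at root: ((1*(((8+y)*(y*a))+(b*(5+a))))+0) -> (1*(((8+y)*(y*a))+(b*(5+a)))); overall: ((1*(((8+y)*(y*a))+(b*(5+a))))+0) -> (1*(((8+y)*(y*a))+(b*(5+a))))
Step 2: at root: (1*(((8+y)*(y*a))+(b*(5+a)))) -> (((8+y)*(y*a))+(b*(5+a))); overall: (1*(((8+y)*(y*a))+(b*(5+a)))) -> (((8+y)*(y*a))+(b*(5+a)))
Fixed point: (((8+y)*(y*a))+(b*(5+a)))

Answer: (((8+y)*(y*a))+(b*(5+a)))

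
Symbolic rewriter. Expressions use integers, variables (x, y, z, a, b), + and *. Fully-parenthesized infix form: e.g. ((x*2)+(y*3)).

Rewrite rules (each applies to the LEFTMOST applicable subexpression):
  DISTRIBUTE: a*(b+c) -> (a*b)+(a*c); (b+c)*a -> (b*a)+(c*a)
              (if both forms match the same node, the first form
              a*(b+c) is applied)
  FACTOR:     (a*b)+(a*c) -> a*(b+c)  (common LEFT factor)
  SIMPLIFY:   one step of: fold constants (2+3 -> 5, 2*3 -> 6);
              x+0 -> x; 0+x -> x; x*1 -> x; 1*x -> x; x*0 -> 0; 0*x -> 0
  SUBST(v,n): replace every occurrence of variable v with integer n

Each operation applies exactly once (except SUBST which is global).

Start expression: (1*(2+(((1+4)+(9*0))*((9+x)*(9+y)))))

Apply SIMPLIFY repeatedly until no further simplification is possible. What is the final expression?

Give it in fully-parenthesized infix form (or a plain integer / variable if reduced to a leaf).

Start: (1*(2+(((1+4)+(9*0))*((9+x)*(9+y)))))
Step 1: at root: (1*(2+(((1+4)+(9*0))*((9+x)*(9+y))))) -> (2+(((1+4)+(9*0))*((9+x)*(9+y)))); overall: (1*(2+(((1+4)+(9*0))*((9+x)*(9+y))))) -> (2+(((1+4)+(9*0))*((9+x)*(9+y))))
Step 2: at RLL: (1+4) -> 5; overall: (2+(((1+4)+(9*0))*((9+x)*(9+y)))) -> (2+((5+(9*0))*((9+x)*(9+y))))
Step 3: at RLR: (9*0) -> 0; overall: (2+((5+(9*0))*((9+x)*(9+y)))) -> (2+((5+0)*((9+x)*(9+y))))
Step 4: at RL: (5+0) -> 5; overall: (2+((5+0)*((9+x)*(9+y)))) -> (2+(5*((9+x)*(9+y))))
Fixed point: (2+(5*((9+x)*(9+y))))

Answer: (2+(5*((9+x)*(9+y))))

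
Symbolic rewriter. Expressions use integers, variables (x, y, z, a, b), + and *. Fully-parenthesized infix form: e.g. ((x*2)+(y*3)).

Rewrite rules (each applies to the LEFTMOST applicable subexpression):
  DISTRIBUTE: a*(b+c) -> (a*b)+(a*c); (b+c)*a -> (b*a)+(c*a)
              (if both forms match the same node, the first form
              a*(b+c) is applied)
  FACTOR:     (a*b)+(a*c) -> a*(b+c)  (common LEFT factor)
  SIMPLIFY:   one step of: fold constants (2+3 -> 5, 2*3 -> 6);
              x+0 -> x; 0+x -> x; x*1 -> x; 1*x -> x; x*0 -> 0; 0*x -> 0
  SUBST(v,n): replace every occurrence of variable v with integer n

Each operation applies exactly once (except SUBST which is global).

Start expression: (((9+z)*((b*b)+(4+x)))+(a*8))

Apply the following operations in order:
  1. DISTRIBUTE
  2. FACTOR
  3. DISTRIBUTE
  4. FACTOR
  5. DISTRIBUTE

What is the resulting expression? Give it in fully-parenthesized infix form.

Start: (((9+z)*((b*b)+(4+x)))+(a*8))
Apply DISTRIBUTE at L (target: ((9+z)*((b*b)+(4+x)))): (((9+z)*((b*b)+(4+x)))+(a*8)) -> ((((9+z)*(b*b))+((9+z)*(4+x)))+(a*8))
Apply FACTOR at L (target: (((9+z)*(b*b))+((9+z)*(4+x)))): ((((9+z)*(b*b))+((9+z)*(4+x)))+(a*8)) -> (((9+z)*((b*b)+(4+x)))+(a*8))
Apply DISTRIBUTE at L (target: ((9+z)*((b*b)+(4+x)))): (((9+z)*((b*b)+(4+x)))+(a*8)) -> ((((9+z)*(b*b))+((9+z)*(4+x)))+(a*8))
Apply FACTOR at L (target: (((9+z)*(b*b))+((9+z)*(4+x)))): ((((9+z)*(b*b))+((9+z)*(4+x)))+(a*8)) -> (((9+z)*((b*b)+(4+x)))+(a*8))
Apply DISTRIBUTE at L (target: ((9+z)*((b*b)+(4+x)))): (((9+z)*((b*b)+(4+x)))+(a*8)) -> ((((9+z)*(b*b))+((9+z)*(4+x)))+(a*8))

Answer: ((((9+z)*(b*b))+((9+z)*(4+x)))+(a*8))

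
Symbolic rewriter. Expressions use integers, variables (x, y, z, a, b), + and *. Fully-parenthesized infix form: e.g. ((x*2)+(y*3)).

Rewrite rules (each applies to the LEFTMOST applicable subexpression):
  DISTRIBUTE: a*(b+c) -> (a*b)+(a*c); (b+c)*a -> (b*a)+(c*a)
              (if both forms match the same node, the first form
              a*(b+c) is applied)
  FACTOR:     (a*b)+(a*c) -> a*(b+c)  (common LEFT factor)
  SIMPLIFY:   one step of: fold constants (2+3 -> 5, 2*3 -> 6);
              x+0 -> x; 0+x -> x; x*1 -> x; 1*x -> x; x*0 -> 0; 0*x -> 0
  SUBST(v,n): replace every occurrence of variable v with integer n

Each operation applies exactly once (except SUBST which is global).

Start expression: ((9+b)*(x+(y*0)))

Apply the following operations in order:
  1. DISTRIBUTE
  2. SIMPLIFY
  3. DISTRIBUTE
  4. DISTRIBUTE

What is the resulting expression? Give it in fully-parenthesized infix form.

Answer: (((9*x)+(b*x))+((9*0)+(b*0)))

Derivation:
Start: ((9+b)*(x+(y*0)))
Apply DISTRIBUTE at root (target: ((9+b)*(x+(y*0)))): ((9+b)*(x+(y*0))) -> (((9+b)*x)+((9+b)*(y*0)))
Apply SIMPLIFY at RR (target: (y*0)): (((9+b)*x)+((9+b)*(y*0))) -> (((9+b)*x)+((9+b)*0))
Apply DISTRIBUTE at L (target: ((9+b)*x)): (((9+b)*x)+((9+b)*0)) -> (((9*x)+(b*x))+((9+b)*0))
Apply DISTRIBUTE at R (target: ((9+b)*0)): (((9*x)+(b*x))+((9+b)*0)) -> (((9*x)+(b*x))+((9*0)+(b*0)))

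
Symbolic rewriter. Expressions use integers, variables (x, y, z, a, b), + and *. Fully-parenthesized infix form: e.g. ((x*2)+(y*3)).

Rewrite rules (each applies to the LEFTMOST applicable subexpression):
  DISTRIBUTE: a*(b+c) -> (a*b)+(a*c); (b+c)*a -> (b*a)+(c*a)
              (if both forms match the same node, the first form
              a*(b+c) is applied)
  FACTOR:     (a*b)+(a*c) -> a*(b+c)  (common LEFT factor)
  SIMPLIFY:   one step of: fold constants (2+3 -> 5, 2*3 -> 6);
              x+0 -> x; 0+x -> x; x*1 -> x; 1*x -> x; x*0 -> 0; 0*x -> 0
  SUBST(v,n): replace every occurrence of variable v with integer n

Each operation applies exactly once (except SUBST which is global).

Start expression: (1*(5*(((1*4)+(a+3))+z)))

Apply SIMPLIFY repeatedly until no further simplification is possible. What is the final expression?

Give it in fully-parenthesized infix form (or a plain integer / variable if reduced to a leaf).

Answer: (5*((4+(a+3))+z))

Derivation:
Start: (1*(5*(((1*4)+(a+3))+z)))
Step 1: at root: (1*(5*(((1*4)+(a+3))+z))) -> (5*(((1*4)+(a+3))+z)); overall: (1*(5*(((1*4)+(a+3))+z))) -> (5*(((1*4)+(a+3))+z))
Step 2: at RLL: (1*4) -> 4; overall: (5*(((1*4)+(a+3))+z)) -> (5*((4+(a+3))+z))
Fixed point: (5*((4+(a+3))+z))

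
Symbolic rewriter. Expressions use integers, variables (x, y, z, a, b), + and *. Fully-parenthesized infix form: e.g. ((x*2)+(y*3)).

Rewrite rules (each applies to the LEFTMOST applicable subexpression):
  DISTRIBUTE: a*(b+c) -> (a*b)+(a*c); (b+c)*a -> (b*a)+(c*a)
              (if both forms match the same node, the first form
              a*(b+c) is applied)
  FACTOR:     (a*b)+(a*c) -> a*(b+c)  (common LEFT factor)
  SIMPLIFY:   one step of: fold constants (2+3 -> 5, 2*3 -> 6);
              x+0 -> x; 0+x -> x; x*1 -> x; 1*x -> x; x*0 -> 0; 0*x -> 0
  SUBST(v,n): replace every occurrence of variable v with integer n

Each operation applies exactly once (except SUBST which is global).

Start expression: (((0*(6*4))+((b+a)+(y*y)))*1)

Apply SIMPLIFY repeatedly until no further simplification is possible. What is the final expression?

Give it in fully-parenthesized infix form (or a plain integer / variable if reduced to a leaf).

Answer: ((b+a)+(y*y))

Derivation:
Start: (((0*(6*4))+((b+a)+(y*y)))*1)
Step 1: at root: (((0*(6*4))+((b+a)+(y*y)))*1) -> ((0*(6*4))+((b+a)+(y*y))); overall: (((0*(6*4))+((b+a)+(y*y)))*1) -> ((0*(6*4))+((b+a)+(y*y)))
Step 2: at L: (0*(6*4)) -> 0; overall: ((0*(6*4))+((b+a)+(y*y))) -> (0+((b+a)+(y*y)))
Step 3: at root: (0+((b+a)+(y*y))) -> ((b+a)+(y*y)); overall: (0+((b+a)+(y*y))) -> ((b+a)+(y*y))
Fixed point: ((b+a)+(y*y))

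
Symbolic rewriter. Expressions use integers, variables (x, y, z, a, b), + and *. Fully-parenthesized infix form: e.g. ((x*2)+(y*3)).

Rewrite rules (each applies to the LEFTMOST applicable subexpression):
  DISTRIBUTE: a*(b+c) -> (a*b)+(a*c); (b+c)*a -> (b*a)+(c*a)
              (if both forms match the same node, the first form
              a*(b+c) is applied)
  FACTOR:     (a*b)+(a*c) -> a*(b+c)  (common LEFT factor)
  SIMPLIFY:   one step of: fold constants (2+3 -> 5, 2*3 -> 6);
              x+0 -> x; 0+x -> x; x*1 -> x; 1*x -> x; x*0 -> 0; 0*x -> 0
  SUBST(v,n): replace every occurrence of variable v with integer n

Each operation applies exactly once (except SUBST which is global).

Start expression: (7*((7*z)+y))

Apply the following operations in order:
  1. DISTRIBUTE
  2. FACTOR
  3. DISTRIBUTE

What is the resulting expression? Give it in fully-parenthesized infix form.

Answer: ((7*(7*z))+(7*y))

Derivation:
Start: (7*((7*z)+y))
Apply DISTRIBUTE at root (target: (7*((7*z)+y))): (7*((7*z)+y)) -> ((7*(7*z))+(7*y))
Apply FACTOR at root (target: ((7*(7*z))+(7*y))): ((7*(7*z))+(7*y)) -> (7*((7*z)+y))
Apply DISTRIBUTE at root (target: (7*((7*z)+y))): (7*((7*z)+y)) -> ((7*(7*z))+(7*y))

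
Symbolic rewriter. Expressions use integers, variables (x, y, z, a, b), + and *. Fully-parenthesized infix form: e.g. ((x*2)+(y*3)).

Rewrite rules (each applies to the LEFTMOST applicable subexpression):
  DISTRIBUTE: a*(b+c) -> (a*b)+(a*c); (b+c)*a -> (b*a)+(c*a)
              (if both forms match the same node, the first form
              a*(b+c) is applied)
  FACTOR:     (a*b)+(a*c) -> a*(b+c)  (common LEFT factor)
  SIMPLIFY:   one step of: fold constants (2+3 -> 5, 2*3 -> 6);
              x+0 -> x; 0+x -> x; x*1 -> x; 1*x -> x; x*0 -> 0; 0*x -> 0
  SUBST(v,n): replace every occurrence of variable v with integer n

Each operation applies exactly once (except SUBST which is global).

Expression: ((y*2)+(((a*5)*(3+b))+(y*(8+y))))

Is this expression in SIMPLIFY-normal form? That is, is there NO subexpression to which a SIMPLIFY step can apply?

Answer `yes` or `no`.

Answer: yes

Derivation:
Expression: ((y*2)+(((a*5)*(3+b))+(y*(8+y))))
Scanning for simplifiable subexpressions (pre-order)...
  at root: ((y*2)+(((a*5)*(3+b))+(y*(8+y)))) (not simplifiable)
  at L: (y*2) (not simplifiable)
  at R: (((a*5)*(3+b))+(y*(8+y))) (not simplifiable)
  at RL: ((a*5)*(3+b)) (not simplifiable)
  at RLL: (a*5) (not simplifiable)
  at RLR: (3+b) (not simplifiable)
  at RR: (y*(8+y)) (not simplifiable)
  at RRR: (8+y) (not simplifiable)
Result: no simplifiable subexpression found -> normal form.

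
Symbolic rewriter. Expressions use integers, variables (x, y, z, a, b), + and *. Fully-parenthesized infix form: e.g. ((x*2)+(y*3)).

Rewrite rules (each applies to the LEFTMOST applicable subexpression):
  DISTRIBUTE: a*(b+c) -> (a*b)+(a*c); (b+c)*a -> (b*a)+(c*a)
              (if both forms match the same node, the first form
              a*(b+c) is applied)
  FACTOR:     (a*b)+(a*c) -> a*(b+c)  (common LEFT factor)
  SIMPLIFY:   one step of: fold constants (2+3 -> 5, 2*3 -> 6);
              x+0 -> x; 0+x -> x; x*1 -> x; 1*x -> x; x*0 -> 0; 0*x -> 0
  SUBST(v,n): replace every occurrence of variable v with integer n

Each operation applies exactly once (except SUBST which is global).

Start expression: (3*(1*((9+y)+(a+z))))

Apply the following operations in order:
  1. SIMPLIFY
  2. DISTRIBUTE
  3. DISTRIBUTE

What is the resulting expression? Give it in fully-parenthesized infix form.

Answer: (((3*9)+(3*y))+(3*(a+z)))

Derivation:
Start: (3*(1*((9+y)+(a+z))))
Apply SIMPLIFY at R (target: (1*((9+y)+(a+z)))): (3*(1*((9+y)+(a+z)))) -> (3*((9+y)+(a+z)))
Apply DISTRIBUTE at root (target: (3*((9+y)+(a+z)))): (3*((9+y)+(a+z))) -> ((3*(9+y))+(3*(a+z)))
Apply DISTRIBUTE at L (target: (3*(9+y))): ((3*(9+y))+(3*(a+z))) -> (((3*9)+(3*y))+(3*(a+z)))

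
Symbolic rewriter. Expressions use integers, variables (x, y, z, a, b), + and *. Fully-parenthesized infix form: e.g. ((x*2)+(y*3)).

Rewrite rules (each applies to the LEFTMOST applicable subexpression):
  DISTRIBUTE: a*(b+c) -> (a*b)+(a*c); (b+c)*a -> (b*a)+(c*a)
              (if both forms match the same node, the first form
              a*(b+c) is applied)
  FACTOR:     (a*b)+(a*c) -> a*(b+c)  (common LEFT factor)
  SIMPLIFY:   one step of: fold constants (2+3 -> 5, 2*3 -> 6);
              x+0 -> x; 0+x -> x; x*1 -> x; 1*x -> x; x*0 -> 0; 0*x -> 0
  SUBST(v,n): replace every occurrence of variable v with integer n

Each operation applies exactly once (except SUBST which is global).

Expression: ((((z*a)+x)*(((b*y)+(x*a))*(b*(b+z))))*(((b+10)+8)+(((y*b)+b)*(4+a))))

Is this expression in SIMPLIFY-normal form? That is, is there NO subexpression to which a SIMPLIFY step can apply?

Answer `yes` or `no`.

Answer: yes

Derivation:
Expression: ((((z*a)+x)*(((b*y)+(x*a))*(b*(b+z))))*(((b+10)+8)+(((y*b)+b)*(4+a))))
Scanning for simplifiable subexpressions (pre-order)...
  at root: ((((z*a)+x)*(((b*y)+(x*a))*(b*(b+z))))*(((b+10)+8)+(((y*b)+b)*(4+a)))) (not simplifiable)
  at L: (((z*a)+x)*(((b*y)+(x*a))*(b*(b+z)))) (not simplifiable)
  at LL: ((z*a)+x) (not simplifiable)
  at LLL: (z*a) (not simplifiable)
  at LR: (((b*y)+(x*a))*(b*(b+z))) (not simplifiable)
  at LRL: ((b*y)+(x*a)) (not simplifiable)
  at LRLL: (b*y) (not simplifiable)
  at LRLR: (x*a) (not simplifiable)
  at LRR: (b*(b+z)) (not simplifiable)
  at LRRR: (b+z) (not simplifiable)
  at R: (((b+10)+8)+(((y*b)+b)*(4+a))) (not simplifiable)
  at RL: ((b+10)+8) (not simplifiable)
  at RLL: (b+10) (not simplifiable)
  at RR: (((y*b)+b)*(4+a)) (not simplifiable)
  at RRL: ((y*b)+b) (not simplifiable)
  at RRLL: (y*b) (not simplifiable)
  at RRR: (4+a) (not simplifiable)
Result: no simplifiable subexpression found -> normal form.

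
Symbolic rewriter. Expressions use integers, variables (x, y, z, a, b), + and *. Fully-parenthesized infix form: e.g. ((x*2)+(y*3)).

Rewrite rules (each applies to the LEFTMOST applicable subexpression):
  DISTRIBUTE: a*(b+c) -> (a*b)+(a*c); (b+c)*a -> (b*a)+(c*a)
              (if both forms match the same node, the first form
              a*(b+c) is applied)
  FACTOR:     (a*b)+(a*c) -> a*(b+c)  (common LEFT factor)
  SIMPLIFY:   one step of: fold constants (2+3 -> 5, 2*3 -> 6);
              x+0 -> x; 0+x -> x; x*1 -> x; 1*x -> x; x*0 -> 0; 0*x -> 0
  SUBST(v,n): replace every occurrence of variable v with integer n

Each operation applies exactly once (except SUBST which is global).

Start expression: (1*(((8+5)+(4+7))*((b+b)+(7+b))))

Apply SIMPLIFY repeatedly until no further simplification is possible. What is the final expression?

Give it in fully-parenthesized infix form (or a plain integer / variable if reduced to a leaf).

Start: (1*(((8+5)+(4+7))*((b+b)+(7+b))))
Step 1: at root: (1*(((8+5)+(4+7))*((b+b)+(7+b)))) -> (((8+5)+(4+7))*((b+b)+(7+b))); overall: (1*(((8+5)+(4+7))*((b+b)+(7+b)))) -> (((8+5)+(4+7))*((b+b)+(7+b)))
Step 2: at LL: (8+5) -> 13; overall: (((8+5)+(4+7))*((b+b)+(7+b))) -> ((13+(4+7))*((b+b)+(7+b)))
Step 3: at LR: (4+7) -> 11; overall: ((13+(4+7))*((b+b)+(7+b))) -> ((13+11)*((b+b)+(7+b)))
Step 4: at L: (13+11) -> 24; overall: ((13+11)*((b+b)+(7+b))) -> (24*((b+b)+(7+b)))
Fixed point: (24*((b+b)+(7+b)))

Answer: (24*((b+b)+(7+b)))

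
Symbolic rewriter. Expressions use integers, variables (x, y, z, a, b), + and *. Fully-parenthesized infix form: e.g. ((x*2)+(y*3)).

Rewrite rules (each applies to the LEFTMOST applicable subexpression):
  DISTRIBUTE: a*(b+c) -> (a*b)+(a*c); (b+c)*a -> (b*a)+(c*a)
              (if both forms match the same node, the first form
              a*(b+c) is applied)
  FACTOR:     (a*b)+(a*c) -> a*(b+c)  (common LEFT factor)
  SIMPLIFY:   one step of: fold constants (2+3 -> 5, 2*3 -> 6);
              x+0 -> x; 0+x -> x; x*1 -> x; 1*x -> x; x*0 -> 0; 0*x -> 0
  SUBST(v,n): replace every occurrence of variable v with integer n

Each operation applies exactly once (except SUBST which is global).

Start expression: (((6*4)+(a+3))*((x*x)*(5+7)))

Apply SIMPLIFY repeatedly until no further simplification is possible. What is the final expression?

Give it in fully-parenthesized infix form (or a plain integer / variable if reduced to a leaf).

Answer: ((24+(a+3))*((x*x)*12))

Derivation:
Start: (((6*4)+(a+3))*((x*x)*(5+7)))
Step 1: at LL: (6*4) -> 24; overall: (((6*4)+(a+3))*((x*x)*(5+7))) -> ((24+(a+3))*((x*x)*(5+7)))
Step 2: at RR: (5+7) -> 12; overall: ((24+(a+3))*((x*x)*(5+7))) -> ((24+(a+3))*((x*x)*12))
Fixed point: ((24+(a+3))*((x*x)*12))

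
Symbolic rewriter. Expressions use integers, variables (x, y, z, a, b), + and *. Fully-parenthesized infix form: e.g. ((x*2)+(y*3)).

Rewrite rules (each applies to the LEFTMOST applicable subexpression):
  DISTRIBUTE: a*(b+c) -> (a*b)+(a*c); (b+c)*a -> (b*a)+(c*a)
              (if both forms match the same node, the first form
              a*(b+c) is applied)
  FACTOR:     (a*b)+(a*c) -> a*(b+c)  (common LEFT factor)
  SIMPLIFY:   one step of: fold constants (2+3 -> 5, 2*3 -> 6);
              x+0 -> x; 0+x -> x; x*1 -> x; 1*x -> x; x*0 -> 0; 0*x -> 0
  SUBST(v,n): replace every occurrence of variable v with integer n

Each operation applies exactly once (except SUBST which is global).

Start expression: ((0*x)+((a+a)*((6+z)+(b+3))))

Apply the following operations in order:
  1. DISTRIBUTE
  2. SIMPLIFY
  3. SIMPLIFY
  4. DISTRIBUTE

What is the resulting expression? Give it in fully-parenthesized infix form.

Start: ((0*x)+((a+a)*((6+z)+(b+3))))
Apply DISTRIBUTE at R (target: ((a+a)*((6+z)+(b+3)))): ((0*x)+((a+a)*((6+z)+(b+3)))) -> ((0*x)+(((a+a)*(6+z))+((a+a)*(b+3))))
Apply SIMPLIFY at L (target: (0*x)): ((0*x)+(((a+a)*(6+z))+((a+a)*(b+3)))) -> (0+(((a+a)*(6+z))+((a+a)*(b+3))))
Apply SIMPLIFY at root (target: (0+(((a+a)*(6+z))+((a+a)*(b+3))))): (0+(((a+a)*(6+z))+((a+a)*(b+3)))) -> (((a+a)*(6+z))+((a+a)*(b+3)))
Apply DISTRIBUTE at L (target: ((a+a)*(6+z))): (((a+a)*(6+z))+((a+a)*(b+3))) -> ((((a+a)*6)+((a+a)*z))+((a+a)*(b+3)))

Answer: ((((a+a)*6)+((a+a)*z))+((a+a)*(b+3)))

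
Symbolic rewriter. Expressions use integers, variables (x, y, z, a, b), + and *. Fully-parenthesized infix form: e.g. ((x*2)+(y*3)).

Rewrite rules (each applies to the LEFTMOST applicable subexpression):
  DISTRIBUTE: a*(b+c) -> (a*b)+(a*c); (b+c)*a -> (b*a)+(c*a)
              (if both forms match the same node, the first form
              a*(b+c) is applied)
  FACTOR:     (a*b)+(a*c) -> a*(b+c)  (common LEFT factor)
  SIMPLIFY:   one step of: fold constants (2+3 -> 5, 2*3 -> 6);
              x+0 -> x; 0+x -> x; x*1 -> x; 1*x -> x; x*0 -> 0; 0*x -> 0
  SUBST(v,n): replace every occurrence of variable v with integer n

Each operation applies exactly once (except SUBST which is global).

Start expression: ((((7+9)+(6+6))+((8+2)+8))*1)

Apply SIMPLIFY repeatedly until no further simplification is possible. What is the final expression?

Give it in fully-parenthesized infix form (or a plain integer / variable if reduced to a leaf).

Start: ((((7+9)+(6+6))+((8+2)+8))*1)
Step 1: at root: ((((7+9)+(6+6))+((8+2)+8))*1) -> (((7+9)+(6+6))+((8+2)+8)); overall: ((((7+9)+(6+6))+((8+2)+8))*1) -> (((7+9)+(6+6))+((8+2)+8))
Step 2: at LL: (7+9) -> 16; overall: (((7+9)+(6+6))+((8+2)+8)) -> ((16+(6+6))+((8+2)+8))
Step 3: at LR: (6+6) -> 12; overall: ((16+(6+6))+((8+2)+8)) -> ((16+12)+((8+2)+8))
Step 4: at L: (16+12) -> 28; overall: ((16+12)+((8+2)+8)) -> (28+((8+2)+8))
Step 5: at RL: (8+2) -> 10; overall: (28+((8+2)+8)) -> (28+(10+8))
Step 6: at R: (10+8) -> 18; overall: (28+(10+8)) -> (28+18)
Step 7: at root: (28+18) -> 46; overall: (28+18) -> 46
Fixed point: 46

Answer: 46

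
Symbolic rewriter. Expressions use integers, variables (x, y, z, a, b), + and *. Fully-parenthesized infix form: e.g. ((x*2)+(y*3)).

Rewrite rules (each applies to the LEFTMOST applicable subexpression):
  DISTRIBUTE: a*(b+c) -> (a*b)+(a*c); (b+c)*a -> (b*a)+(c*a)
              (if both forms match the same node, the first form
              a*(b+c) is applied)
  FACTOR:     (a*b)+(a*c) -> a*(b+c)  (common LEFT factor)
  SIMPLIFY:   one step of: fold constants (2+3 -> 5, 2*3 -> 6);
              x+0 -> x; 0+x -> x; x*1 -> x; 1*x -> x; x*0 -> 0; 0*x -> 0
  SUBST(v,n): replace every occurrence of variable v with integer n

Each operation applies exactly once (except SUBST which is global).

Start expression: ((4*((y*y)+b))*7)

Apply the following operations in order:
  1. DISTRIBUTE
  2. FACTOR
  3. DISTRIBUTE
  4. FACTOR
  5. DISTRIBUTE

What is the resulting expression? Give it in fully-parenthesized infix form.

Answer: (((4*(y*y))+(4*b))*7)

Derivation:
Start: ((4*((y*y)+b))*7)
Apply DISTRIBUTE at L (target: (4*((y*y)+b))): ((4*((y*y)+b))*7) -> (((4*(y*y))+(4*b))*7)
Apply FACTOR at L (target: ((4*(y*y))+(4*b))): (((4*(y*y))+(4*b))*7) -> ((4*((y*y)+b))*7)
Apply DISTRIBUTE at L (target: (4*((y*y)+b))): ((4*((y*y)+b))*7) -> (((4*(y*y))+(4*b))*7)
Apply FACTOR at L (target: ((4*(y*y))+(4*b))): (((4*(y*y))+(4*b))*7) -> ((4*((y*y)+b))*7)
Apply DISTRIBUTE at L (target: (4*((y*y)+b))): ((4*((y*y)+b))*7) -> (((4*(y*y))+(4*b))*7)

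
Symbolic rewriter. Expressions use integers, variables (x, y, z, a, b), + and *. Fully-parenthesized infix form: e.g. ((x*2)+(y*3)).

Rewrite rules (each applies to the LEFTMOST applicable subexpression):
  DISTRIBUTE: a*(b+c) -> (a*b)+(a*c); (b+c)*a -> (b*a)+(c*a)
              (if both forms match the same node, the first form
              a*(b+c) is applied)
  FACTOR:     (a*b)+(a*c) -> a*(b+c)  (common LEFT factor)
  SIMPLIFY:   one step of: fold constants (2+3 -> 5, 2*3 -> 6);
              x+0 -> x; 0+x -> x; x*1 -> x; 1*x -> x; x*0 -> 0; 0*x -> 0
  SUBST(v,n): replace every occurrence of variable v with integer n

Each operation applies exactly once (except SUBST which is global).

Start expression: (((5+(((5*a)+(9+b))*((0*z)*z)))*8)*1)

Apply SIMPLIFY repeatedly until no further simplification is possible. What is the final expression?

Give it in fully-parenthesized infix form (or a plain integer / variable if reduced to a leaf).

Start: (((5+(((5*a)+(9+b))*((0*z)*z)))*8)*1)
Step 1: at root: (((5+(((5*a)+(9+b))*((0*z)*z)))*8)*1) -> ((5+(((5*a)+(9+b))*((0*z)*z)))*8); overall: (((5+(((5*a)+(9+b))*((0*z)*z)))*8)*1) -> ((5+(((5*a)+(9+b))*((0*z)*z)))*8)
Step 2: at LRRL: (0*z) -> 0; overall: ((5+(((5*a)+(9+b))*((0*z)*z)))*8) -> ((5+(((5*a)+(9+b))*(0*z)))*8)
Step 3: at LRR: (0*z) -> 0; overall: ((5+(((5*a)+(9+b))*(0*z)))*8) -> ((5+(((5*a)+(9+b))*0))*8)
Step 4: at LR: (((5*a)+(9+b))*0) -> 0; overall: ((5+(((5*a)+(9+b))*0))*8) -> ((5+0)*8)
Step 5: at L: (5+0) -> 5; overall: ((5+0)*8) -> (5*8)
Step 6: at root: (5*8) -> 40; overall: (5*8) -> 40
Fixed point: 40

Answer: 40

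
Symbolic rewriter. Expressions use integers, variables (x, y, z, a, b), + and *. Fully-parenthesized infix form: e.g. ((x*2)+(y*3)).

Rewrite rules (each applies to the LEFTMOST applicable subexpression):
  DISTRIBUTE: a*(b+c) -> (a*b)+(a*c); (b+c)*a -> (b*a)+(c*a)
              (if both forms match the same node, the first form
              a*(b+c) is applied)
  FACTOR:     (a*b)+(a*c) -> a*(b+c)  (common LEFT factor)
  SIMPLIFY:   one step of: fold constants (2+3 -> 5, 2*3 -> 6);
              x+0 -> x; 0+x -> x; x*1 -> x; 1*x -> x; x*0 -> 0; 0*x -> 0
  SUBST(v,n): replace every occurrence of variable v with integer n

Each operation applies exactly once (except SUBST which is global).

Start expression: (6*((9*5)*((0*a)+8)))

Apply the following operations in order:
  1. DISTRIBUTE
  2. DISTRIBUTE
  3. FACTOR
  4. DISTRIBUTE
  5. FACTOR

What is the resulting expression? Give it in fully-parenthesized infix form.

Answer: (6*(((9*5)*(0*a))+((9*5)*8)))

Derivation:
Start: (6*((9*5)*((0*a)+8)))
Apply DISTRIBUTE at R (target: ((9*5)*((0*a)+8))): (6*((9*5)*((0*a)+8))) -> (6*(((9*5)*(0*a))+((9*5)*8)))
Apply DISTRIBUTE at root (target: (6*(((9*5)*(0*a))+((9*5)*8)))): (6*(((9*5)*(0*a))+((9*5)*8))) -> ((6*((9*5)*(0*a)))+(6*((9*5)*8)))
Apply FACTOR at root (target: ((6*((9*5)*(0*a)))+(6*((9*5)*8)))): ((6*((9*5)*(0*a)))+(6*((9*5)*8))) -> (6*(((9*5)*(0*a))+((9*5)*8)))
Apply DISTRIBUTE at root (target: (6*(((9*5)*(0*a))+((9*5)*8)))): (6*(((9*5)*(0*a))+((9*5)*8))) -> ((6*((9*5)*(0*a)))+(6*((9*5)*8)))
Apply FACTOR at root (target: ((6*((9*5)*(0*a)))+(6*((9*5)*8)))): ((6*((9*5)*(0*a)))+(6*((9*5)*8))) -> (6*(((9*5)*(0*a))+((9*5)*8)))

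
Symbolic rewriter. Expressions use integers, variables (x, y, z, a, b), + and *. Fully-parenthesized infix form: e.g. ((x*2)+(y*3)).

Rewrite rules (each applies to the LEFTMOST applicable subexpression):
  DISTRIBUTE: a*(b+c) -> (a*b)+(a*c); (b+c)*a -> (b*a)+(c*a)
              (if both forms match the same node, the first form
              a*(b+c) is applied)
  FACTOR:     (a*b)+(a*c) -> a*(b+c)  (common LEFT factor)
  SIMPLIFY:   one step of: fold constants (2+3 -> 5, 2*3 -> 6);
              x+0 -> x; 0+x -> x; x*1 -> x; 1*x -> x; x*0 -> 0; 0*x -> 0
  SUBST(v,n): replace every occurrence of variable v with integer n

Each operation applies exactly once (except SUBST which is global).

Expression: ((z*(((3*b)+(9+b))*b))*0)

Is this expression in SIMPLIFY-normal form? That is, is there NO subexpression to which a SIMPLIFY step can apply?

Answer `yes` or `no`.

Answer: no

Derivation:
Expression: ((z*(((3*b)+(9+b))*b))*0)
Scanning for simplifiable subexpressions (pre-order)...
  at root: ((z*(((3*b)+(9+b))*b))*0) (SIMPLIFIABLE)
  at L: (z*(((3*b)+(9+b))*b)) (not simplifiable)
  at LR: (((3*b)+(9+b))*b) (not simplifiable)
  at LRL: ((3*b)+(9+b)) (not simplifiable)
  at LRLL: (3*b) (not simplifiable)
  at LRLR: (9+b) (not simplifiable)
Found simplifiable subexpr at path root: ((z*(((3*b)+(9+b))*b))*0)
One SIMPLIFY step would give: 0
-> NOT in normal form.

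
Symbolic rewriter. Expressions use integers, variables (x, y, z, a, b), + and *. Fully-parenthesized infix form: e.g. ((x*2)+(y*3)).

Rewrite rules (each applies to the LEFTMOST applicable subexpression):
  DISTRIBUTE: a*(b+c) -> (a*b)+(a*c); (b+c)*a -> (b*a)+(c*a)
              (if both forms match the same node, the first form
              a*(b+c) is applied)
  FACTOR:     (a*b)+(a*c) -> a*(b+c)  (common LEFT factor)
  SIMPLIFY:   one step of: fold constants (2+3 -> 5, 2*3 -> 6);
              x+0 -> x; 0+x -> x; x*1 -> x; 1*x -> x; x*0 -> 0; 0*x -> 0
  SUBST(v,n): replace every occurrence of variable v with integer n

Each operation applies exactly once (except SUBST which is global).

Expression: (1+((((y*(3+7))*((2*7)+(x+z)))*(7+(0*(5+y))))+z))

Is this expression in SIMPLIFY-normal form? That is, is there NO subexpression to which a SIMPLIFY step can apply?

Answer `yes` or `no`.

Expression: (1+((((y*(3+7))*((2*7)+(x+z)))*(7+(0*(5+y))))+z))
Scanning for simplifiable subexpressions (pre-order)...
  at root: (1+((((y*(3+7))*((2*7)+(x+z)))*(7+(0*(5+y))))+z)) (not simplifiable)
  at R: ((((y*(3+7))*((2*7)+(x+z)))*(7+(0*(5+y))))+z) (not simplifiable)
  at RL: (((y*(3+7))*((2*7)+(x+z)))*(7+(0*(5+y)))) (not simplifiable)
  at RLL: ((y*(3+7))*((2*7)+(x+z))) (not simplifiable)
  at RLLL: (y*(3+7)) (not simplifiable)
  at RLLLR: (3+7) (SIMPLIFIABLE)
  at RLLR: ((2*7)+(x+z)) (not simplifiable)
  at RLLRL: (2*7) (SIMPLIFIABLE)
  at RLLRR: (x+z) (not simplifiable)
  at RLR: (7+(0*(5+y))) (not simplifiable)
  at RLRR: (0*(5+y)) (SIMPLIFIABLE)
  at RLRRR: (5+y) (not simplifiable)
Found simplifiable subexpr at path RLLLR: (3+7)
One SIMPLIFY step would give: (1+((((y*10)*((2*7)+(x+z)))*(7+(0*(5+y))))+z))
-> NOT in normal form.

Answer: no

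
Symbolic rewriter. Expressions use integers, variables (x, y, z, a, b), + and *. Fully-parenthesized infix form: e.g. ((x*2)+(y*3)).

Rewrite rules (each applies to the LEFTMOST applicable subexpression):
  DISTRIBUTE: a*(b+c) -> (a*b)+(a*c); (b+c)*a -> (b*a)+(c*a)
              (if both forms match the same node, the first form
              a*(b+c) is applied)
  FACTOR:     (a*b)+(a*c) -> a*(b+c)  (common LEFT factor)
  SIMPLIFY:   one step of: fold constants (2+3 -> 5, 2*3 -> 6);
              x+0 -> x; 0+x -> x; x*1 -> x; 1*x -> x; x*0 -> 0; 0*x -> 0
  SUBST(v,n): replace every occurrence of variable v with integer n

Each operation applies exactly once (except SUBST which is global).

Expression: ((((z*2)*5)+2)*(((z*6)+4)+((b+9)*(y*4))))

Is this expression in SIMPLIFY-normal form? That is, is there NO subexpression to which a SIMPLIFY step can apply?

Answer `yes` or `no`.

Expression: ((((z*2)*5)+2)*(((z*6)+4)+((b+9)*(y*4))))
Scanning for simplifiable subexpressions (pre-order)...
  at root: ((((z*2)*5)+2)*(((z*6)+4)+((b+9)*(y*4)))) (not simplifiable)
  at L: (((z*2)*5)+2) (not simplifiable)
  at LL: ((z*2)*5) (not simplifiable)
  at LLL: (z*2) (not simplifiable)
  at R: (((z*6)+4)+((b+9)*(y*4))) (not simplifiable)
  at RL: ((z*6)+4) (not simplifiable)
  at RLL: (z*6) (not simplifiable)
  at RR: ((b+9)*(y*4)) (not simplifiable)
  at RRL: (b+9) (not simplifiable)
  at RRR: (y*4) (not simplifiable)
Result: no simplifiable subexpression found -> normal form.

Answer: yes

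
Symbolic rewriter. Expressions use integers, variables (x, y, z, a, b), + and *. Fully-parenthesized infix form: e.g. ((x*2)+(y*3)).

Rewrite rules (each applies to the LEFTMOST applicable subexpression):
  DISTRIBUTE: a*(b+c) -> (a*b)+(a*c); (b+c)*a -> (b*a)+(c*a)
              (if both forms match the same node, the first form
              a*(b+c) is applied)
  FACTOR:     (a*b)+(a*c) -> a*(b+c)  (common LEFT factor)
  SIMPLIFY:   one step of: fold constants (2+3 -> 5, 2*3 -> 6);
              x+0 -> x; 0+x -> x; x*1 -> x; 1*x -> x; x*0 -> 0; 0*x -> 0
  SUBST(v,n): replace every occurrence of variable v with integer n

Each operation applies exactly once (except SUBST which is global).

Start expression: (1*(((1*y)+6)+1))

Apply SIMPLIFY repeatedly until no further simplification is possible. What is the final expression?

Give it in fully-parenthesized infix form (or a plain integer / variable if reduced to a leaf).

Start: (1*(((1*y)+6)+1))
Step 1: at root: (1*(((1*y)+6)+1)) -> (((1*y)+6)+1); overall: (1*(((1*y)+6)+1)) -> (((1*y)+6)+1)
Step 2: at LL: (1*y) -> y; overall: (((1*y)+6)+1) -> ((y+6)+1)
Fixed point: ((y+6)+1)

Answer: ((y+6)+1)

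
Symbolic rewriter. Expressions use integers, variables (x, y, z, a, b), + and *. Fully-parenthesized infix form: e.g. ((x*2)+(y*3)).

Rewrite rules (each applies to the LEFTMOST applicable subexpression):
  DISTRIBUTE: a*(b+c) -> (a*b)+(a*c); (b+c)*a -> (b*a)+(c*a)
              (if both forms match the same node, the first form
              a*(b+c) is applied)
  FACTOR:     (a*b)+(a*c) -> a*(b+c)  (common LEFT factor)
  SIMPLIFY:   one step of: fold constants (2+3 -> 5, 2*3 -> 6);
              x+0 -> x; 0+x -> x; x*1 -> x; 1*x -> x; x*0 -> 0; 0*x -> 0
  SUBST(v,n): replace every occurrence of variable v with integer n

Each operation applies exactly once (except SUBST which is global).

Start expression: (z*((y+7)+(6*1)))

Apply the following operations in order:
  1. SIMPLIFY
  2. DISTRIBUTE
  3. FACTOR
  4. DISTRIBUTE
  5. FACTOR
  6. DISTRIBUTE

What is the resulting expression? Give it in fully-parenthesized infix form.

Answer: ((z*(y+7))+(z*6))

Derivation:
Start: (z*((y+7)+(6*1)))
Apply SIMPLIFY at RR (target: (6*1)): (z*((y+7)+(6*1))) -> (z*((y+7)+6))
Apply DISTRIBUTE at root (target: (z*((y+7)+6))): (z*((y+7)+6)) -> ((z*(y+7))+(z*6))
Apply FACTOR at root (target: ((z*(y+7))+(z*6))): ((z*(y+7))+(z*6)) -> (z*((y+7)+6))
Apply DISTRIBUTE at root (target: (z*((y+7)+6))): (z*((y+7)+6)) -> ((z*(y+7))+(z*6))
Apply FACTOR at root (target: ((z*(y+7))+(z*6))): ((z*(y+7))+(z*6)) -> (z*((y+7)+6))
Apply DISTRIBUTE at root (target: (z*((y+7)+6))): (z*((y+7)+6)) -> ((z*(y+7))+(z*6))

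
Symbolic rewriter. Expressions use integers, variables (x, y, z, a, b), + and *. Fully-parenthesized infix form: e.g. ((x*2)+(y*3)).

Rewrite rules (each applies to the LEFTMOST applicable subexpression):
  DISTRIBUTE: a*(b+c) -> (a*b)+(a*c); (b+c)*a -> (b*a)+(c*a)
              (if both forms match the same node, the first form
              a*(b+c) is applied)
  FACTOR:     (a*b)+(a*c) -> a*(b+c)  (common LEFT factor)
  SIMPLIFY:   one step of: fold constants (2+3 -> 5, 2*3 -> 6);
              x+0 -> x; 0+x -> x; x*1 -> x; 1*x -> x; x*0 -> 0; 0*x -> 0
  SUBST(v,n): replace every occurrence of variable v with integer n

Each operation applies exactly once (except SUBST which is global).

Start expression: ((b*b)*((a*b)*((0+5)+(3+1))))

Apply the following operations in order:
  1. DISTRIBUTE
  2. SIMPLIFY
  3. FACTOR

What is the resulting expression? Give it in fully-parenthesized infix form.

Start: ((b*b)*((a*b)*((0+5)+(3+1))))
Apply DISTRIBUTE at R (target: ((a*b)*((0+5)+(3+1)))): ((b*b)*((a*b)*((0+5)+(3+1)))) -> ((b*b)*(((a*b)*(0+5))+((a*b)*(3+1))))
Apply SIMPLIFY at RLR (target: (0+5)): ((b*b)*(((a*b)*(0+5))+((a*b)*(3+1)))) -> ((b*b)*(((a*b)*5)+((a*b)*(3+1))))
Apply FACTOR at R (target: (((a*b)*5)+((a*b)*(3+1)))): ((b*b)*(((a*b)*5)+((a*b)*(3+1)))) -> ((b*b)*((a*b)*(5+(3+1))))

Answer: ((b*b)*((a*b)*(5+(3+1))))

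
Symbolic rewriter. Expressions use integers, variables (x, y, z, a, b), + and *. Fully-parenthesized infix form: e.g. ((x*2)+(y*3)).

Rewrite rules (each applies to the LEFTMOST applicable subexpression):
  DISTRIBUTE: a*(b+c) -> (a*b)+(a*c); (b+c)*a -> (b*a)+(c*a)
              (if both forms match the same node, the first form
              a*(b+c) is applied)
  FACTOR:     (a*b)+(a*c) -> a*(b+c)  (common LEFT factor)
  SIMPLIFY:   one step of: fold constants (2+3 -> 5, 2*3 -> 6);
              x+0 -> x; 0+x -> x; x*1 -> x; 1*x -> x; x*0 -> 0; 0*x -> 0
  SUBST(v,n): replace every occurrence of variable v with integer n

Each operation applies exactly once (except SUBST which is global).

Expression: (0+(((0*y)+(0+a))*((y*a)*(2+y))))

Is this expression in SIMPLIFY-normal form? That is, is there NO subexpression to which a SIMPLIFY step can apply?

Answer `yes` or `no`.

Expression: (0+(((0*y)+(0+a))*((y*a)*(2+y))))
Scanning for simplifiable subexpressions (pre-order)...
  at root: (0+(((0*y)+(0+a))*((y*a)*(2+y)))) (SIMPLIFIABLE)
  at R: (((0*y)+(0+a))*((y*a)*(2+y))) (not simplifiable)
  at RL: ((0*y)+(0+a)) (not simplifiable)
  at RLL: (0*y) (SIMPLIFIABLE)
  at RLR: (0+a) (SIMPLIFIABLE)
  at RR: ((y*a)*(2+y)) (not simplifiable)
  at RRL: (y*a) (not simplifiable)
  at RRR: (2+y) (not simplifiable)
Found simplifiable subexpr at path root: (0+(((0*y)+(0+a))*((y*a)*(2+y))))
One SIMPLIFY step would give: (((0*y)+(0+a))*((y*a)*(2+y)))
-> NOT in normal form.

Answer: no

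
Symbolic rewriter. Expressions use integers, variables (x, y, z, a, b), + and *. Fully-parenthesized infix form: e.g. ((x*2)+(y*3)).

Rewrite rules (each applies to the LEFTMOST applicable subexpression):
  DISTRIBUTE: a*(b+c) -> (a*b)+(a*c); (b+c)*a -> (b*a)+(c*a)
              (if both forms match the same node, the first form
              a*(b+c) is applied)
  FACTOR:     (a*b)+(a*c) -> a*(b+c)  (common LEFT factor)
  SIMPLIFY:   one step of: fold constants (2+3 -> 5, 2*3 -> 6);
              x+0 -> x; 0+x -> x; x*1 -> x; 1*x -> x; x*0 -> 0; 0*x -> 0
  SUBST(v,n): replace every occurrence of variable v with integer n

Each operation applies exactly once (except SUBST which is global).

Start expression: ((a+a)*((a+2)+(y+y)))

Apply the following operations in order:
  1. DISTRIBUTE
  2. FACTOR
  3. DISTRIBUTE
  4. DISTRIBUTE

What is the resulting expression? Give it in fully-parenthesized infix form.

Start: ((a+a)*((a+2)+(y+y)))
Apply DISTRIBUTE at root (target: ((a+a)*((a+2)+(y+y)))): ((a+a)*((a+2)+(y+y))) -> (((a+a)*(a+2))+((a+a)*(y+y)))
Apply FACTOR at root (target: (((a+a)*(a+2))+((a+a)*(y+y)))): (((a+a)*(a+2))+((a+a)*(y+y))) -> ((a+a)*((a+2)+(y+y)))
Apply DISTRIBUTE at root (target: ((a+a)*((a+2)+(y+y)))): ((a+a)*((a+2)+(y+y))) -> (((a+a)*(a+2))+((a+a)*(y+y)))
Apply DISTRIBUTE at L (target: ((a+a)*(a+2))): (((a+a)*(a+2))+((a+a)*(y+y))) -> ((((a+a)*a)+((a+a)*2))+((a+a)*(y+y)))

Answer: ((((a+a)*a)+((a+a)*2))+((a+a)*(y+y)))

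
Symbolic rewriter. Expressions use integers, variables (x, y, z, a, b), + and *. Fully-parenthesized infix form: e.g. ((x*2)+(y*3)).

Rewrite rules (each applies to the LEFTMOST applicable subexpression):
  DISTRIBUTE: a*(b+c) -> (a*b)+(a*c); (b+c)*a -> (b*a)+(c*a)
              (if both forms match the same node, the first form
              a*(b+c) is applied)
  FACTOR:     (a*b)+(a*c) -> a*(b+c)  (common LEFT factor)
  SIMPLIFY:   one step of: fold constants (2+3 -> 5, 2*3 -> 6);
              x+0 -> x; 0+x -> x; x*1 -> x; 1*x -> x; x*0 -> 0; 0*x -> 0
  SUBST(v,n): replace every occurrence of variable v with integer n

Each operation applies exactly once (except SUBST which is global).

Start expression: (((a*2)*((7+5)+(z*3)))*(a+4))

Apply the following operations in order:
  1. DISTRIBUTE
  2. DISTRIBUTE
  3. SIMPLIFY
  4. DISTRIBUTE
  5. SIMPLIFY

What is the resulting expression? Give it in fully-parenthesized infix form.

Start: (((a*2)*((7+5)+(z*3)))*(a+4))
Apply DISTRIBUTE at root (target: (((a*2)*((7+5)+(z*3)))*(a+4))): (((a*2)*((7+5)+(z*3)))*(a+4)) -> ((((a*2)*((7+5)+(z*3)))*a)+(((a*2)*((7+5)+(z*3)))*4))
Apply DISTRIBUTE at LL (target: ((a*2)*((7+5)+(z*3)))): ((((a*2)*((7+5)+(z*3)))*a)+(((a*2)*((7+5)+(z*3)))*4)) -> (((((a*2)*(7+5))+((a*2)*(z*3)))*a)+(((a*2)*((7+5)+(z*3)))*4))
Apply SIMPLIFY at LLLR (target: (7+5)): (((((a*2)*(7+5))+((a*2)*(z*3)))*a)+(((a*2)*((7+5)+(z*3)))*4)) -> (((((a*2)*12)+((a*2)*(z*3)))*a)+(((a*2)*((7+5)+(z*3)))*4))
Apply DISTRIBUTE at L (target: ((((a*2)*12)+((a*2)*(z*3)))*a)): (((((a*2)*12)+((a*2)*(z*3)))*a)+(((a*2)*((7+5)+(z*3)))*4)) -> (((((a*2)*12)*a)+(((a*2)*(z*3))*a))+(((a*2)*((7+5)+(z*3)))*4))
Apply SIMPLIFY at RLRL (target: (7+5)): (((((a*2)*12)*a)+(((a*2)*(z*3))*a))+(((a*2)*((7+5)+(z*3)))*4)) -> (((((a*2)*12)*a)+(((a*2)*(z*3))*a))+(((a*2)*(12+(z*3)))*4))

Answer: (((((a*2)*12)*a)+(((a*2)*(z*3))*a))+(((a*2)*(12+(z*3)))*4))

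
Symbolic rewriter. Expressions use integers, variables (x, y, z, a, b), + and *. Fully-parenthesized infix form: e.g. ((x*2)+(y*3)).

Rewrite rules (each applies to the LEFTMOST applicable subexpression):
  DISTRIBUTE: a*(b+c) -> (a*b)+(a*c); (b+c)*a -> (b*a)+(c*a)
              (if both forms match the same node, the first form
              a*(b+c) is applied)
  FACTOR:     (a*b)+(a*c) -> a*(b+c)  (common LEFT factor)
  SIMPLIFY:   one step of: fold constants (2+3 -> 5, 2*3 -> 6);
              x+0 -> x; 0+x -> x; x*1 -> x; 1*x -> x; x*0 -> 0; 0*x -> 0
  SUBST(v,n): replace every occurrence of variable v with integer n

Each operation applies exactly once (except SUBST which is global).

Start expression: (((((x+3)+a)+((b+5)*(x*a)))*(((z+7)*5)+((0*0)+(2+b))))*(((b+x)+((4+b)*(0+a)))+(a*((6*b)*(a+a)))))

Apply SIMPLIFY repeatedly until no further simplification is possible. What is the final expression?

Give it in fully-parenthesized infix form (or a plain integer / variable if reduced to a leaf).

Answer: (((((x+3)+a)+((b+5)*(x*a)))*(((z+7)*5)+(2+b)))*(((b+x)+((4+b)*a))+(a*((6*b)*(a+a)))))

Derivation:
Start: (((((x+3)+a)+((b+5)*(x*a)))*(((z+7)*5)+((0*0)+(2+b))))*(((b+x)+((4+b)*(0+a)))+(a*((6*b)*(a+a)))))
Step 1: at LRRL: (0*0) -> 0; overall: (((((x+3)+a)+((b+5)*(x*a)))*(((z+7)*5)+((0*0)+(2+b))))*(((b+x)+((4+b)*(0+a)))+(a*((6*b)*(a+a))))) -> (((((x+3)+a)+((b+5)*(x*a)))*(((z+7)*5)+(0+(2+b))))*(((b+x)+((4+b)*(0+a)))+(a*((6*b)*(a+a)))))
Step 2: at LRR: (0+(2+b)) -> (2+b); overall: (((((x+3)+a)+((b+5)*(x*a)))*(((z+7)*5)+(0+(2+b))))*(((b+x)+((4+b)*(0+a)))+(a*((6*b)*(a+a))))) -> (((((x+3)+a)+((b+5)*(x*a)))*(((z+7)*5)+(2+b)))*(((b+x)+((4+b)*(0+a)))+(a*((6*b)*(a+a)))))
Step 3: at RLRR: (0+a) -> a; overall: (((((x+3)+a)+((b+5)*(x*a)))*(((z+7)*5)+(2+b)))*(((b+x)+((4+b)*(0+a)))+(a*((6*b)*(a+a))))) -> (((((x+3)+a)+((b+5)*(x*a)))*(((z+7)*5)+(2+b)))*(((b+x)+((4+b)*a))+(a*((6*b)*(a+a)))))
Fixed point: (((((x+3)+a)+((b+5)*(x*a)))*(((z+7)*5)+(2+b)))*(((b+x)+((4+b)*a))+(a*((6*b)*(a+a)))))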